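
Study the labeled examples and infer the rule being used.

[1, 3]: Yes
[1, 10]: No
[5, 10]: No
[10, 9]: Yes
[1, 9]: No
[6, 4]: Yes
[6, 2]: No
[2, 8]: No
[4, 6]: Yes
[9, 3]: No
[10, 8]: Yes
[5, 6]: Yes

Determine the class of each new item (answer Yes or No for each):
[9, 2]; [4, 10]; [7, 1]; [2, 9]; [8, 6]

No, No, No, No, Yes

All 'Yes' examples share one property — |first − second| ≤ 2 — and every 'No' example lacks it.
[9, 2]: |9−2| = 7 — doesn't qualify, so No. [4, 10]: |4−10| = 6 — doesn't qualify, so No. [7, 1]: |7−1| = 6 — doesn't qualify, so No. [2, 9]: |2−9| = 7 — doesn't qualify, so No. [8, 6]: |8−6| = 2 — passes, so Yes.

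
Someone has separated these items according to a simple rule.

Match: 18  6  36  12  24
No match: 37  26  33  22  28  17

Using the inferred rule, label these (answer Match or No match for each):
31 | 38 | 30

Checking candidate rules against both groups, what survives is: multiple of 6.
No match: 31, since 31 = 6·5 + 1.
No match: 38, since 38 = 6·6 + 2.
Match: 30, since 30 = 6·5.

No match, No match, Match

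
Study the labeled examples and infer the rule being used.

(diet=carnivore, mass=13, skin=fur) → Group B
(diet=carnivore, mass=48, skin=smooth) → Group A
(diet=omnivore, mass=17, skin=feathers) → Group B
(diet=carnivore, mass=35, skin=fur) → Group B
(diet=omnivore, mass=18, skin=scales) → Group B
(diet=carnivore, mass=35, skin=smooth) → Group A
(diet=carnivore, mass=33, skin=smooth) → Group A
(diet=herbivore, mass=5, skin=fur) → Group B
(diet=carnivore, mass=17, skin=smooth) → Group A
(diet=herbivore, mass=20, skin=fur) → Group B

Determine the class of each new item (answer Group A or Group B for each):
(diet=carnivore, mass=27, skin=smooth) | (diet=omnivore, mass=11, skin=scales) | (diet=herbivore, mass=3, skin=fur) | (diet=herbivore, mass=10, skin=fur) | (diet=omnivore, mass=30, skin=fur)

Group A, Group B, Group B, Group B, Group B

Checking candidate rules against both groups, what survives is: skin is smooth.
(diet=carnivore, mass=27, skin=smooth): skin is smooth — has this property, so Group A.
(diet=omnivore, mass=11, skin=scales): skin is scales — lacks this property, so Group B.
(diet=herbivore, mass=3, skin=fur): skin is fur — lacks this property, so Group B.
(diet=herbivore, mass=10, skin=fur): skin is fur — lacks this property, so Group B.
(diet=omnivore, mass=30, skin=fur): skin is fur — lacks this property, so Group B.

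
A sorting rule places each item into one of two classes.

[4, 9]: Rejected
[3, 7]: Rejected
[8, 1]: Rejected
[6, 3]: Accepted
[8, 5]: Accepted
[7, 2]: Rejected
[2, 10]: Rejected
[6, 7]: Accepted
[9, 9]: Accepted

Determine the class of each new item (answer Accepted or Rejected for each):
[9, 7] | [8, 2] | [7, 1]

Accepted, Rejected, Rejected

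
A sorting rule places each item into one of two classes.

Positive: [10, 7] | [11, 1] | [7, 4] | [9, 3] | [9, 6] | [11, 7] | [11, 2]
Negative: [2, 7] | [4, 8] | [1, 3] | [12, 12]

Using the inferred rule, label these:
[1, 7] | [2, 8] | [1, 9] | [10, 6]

Negative, Negative, Negative, Positive

The common property of the 'Positive' items is: first > second. No 'Negative' item has it.
[1, 7] — 1 < 7, hence Negative. [2, 8] — 2 < 8, hence Negative. [1, 9] — 1 < 9, hence Negative. [10, 6] — 10 > 6, hence Positive.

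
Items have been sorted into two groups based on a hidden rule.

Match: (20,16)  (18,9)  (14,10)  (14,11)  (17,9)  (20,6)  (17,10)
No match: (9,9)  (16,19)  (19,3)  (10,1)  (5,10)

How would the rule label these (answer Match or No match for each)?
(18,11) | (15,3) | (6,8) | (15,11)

The pattern is that an item is 'Match' exactly when: first > second AND sum ≥ 24.

Match, No match, No match, Match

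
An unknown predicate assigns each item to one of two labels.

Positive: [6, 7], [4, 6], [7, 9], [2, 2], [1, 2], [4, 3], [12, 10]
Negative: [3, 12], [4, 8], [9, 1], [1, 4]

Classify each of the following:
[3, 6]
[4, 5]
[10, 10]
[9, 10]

Negative, Positive, Positive, Positive

Rule: |first − second| ≤ 2. This holds for each 'Positive' example and fails for each 'Negative' one.
[3, 6] — |3−6| = 3, hence Negative. [4, 5] — |4−5| = 1, hence Positive. [10, 10] — |10−10| = 0, hence Positive. [9, 10] — |9−10| = 1, hence Positive.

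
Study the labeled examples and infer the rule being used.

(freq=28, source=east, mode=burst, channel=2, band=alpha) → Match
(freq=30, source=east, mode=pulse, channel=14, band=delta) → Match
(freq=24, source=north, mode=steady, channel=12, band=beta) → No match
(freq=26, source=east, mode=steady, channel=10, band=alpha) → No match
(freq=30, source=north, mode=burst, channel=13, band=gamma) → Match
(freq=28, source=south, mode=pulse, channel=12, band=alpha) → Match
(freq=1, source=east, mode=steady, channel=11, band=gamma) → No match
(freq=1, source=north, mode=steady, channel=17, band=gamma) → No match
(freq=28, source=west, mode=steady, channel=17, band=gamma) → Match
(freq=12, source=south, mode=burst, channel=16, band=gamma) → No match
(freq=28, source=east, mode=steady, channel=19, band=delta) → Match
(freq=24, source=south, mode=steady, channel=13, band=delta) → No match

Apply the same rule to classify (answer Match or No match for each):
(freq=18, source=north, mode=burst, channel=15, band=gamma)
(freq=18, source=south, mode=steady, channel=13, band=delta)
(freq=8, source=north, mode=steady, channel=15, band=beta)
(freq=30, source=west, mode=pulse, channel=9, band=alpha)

No match, No match, No match, Match

One predicate separates the groups cleanly: freq ≥ 28.
(freq=18, source=north, mode=burst, channel=15, band=gamma): freq = 18 — fails the rule, so No match. (freq=18, source=south, mode=steady, channel=13, band=delta): freq = 18 — fails the rule, so No match. (freq=8, source=north, mode=steady, channel=15, band=beta): freq = 8 — fails the rule, so No match. (freq=30, source=west, mode=pulse, channel=9, band=alpha): freq = 30 — fits, so Match.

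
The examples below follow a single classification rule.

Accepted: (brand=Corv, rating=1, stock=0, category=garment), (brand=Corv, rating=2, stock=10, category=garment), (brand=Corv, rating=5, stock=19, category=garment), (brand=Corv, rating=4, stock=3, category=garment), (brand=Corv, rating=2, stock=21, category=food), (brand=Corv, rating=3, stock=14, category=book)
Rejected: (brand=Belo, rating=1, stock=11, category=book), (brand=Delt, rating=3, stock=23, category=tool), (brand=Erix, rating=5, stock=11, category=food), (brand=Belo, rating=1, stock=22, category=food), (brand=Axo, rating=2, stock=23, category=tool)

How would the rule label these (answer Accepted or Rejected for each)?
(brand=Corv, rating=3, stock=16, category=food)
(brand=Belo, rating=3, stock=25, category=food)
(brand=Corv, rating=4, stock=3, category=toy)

Accepted, Rejected, Accepted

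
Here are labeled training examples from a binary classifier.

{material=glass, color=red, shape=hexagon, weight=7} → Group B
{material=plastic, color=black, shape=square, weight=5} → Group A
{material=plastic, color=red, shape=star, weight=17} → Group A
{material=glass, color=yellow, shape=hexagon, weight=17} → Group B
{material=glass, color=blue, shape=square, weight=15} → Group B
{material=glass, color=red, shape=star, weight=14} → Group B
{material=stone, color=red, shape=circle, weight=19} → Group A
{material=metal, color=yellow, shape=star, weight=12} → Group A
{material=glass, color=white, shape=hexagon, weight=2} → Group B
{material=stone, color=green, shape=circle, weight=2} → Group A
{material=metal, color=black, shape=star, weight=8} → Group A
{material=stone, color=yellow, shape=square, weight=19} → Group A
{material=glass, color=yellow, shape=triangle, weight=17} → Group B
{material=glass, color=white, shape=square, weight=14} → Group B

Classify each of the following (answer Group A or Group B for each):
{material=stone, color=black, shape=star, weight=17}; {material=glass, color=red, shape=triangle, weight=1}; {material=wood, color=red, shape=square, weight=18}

Group A, Group B, Group A

Rule: material is not glass. This holds for each 'Group A' example and fails for each 'Group B' one.
Group A: {material=stone, color=black, shape=star, weight=17}, since material is stone.
Group B: {material=glass, color=red, shape=triangle, weight=1}, since material is glass.
Group A: {material=wood, color=red, shape=square, weight=18}, since material is wood.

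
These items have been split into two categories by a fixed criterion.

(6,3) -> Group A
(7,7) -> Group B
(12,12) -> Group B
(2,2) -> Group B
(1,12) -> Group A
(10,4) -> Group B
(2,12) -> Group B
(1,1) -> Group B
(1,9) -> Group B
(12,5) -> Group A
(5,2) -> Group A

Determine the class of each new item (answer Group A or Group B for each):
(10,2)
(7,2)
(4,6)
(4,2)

Group B, Group A, Group B, Group B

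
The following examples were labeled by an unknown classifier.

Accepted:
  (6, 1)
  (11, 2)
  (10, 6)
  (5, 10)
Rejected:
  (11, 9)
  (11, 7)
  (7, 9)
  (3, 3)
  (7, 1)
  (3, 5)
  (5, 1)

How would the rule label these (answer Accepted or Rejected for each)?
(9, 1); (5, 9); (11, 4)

Rejected, Rejected, Accepted

The classifier is using: product is even.
(9, 1): 9·1 = 9, fails this test → Rejected.
(5, 9): 5·9 = 45, fails this test → Rejected.
(11, 4): 11·4 = 44, qualifies → Accepted.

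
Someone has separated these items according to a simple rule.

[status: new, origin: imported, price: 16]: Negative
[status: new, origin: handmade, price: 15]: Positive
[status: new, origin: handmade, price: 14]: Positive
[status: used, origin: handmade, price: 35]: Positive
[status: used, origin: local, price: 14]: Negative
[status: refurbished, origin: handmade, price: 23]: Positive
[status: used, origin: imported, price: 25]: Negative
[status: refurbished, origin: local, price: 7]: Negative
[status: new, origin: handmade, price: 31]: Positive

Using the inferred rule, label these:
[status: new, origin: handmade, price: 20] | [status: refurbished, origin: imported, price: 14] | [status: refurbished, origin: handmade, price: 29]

The common property of the 'Positive' items is: origin is handmade. No 'Negative' item has it.

Positive, Negative, Positive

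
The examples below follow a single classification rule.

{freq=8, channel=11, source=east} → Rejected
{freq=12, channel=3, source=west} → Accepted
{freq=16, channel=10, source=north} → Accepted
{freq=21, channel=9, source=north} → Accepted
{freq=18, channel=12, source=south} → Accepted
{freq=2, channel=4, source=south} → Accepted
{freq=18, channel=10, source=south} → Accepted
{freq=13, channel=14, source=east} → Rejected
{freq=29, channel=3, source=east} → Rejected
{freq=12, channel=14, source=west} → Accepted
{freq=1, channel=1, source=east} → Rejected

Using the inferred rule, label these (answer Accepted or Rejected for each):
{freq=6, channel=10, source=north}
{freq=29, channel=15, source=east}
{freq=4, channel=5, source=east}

The pattern is that an item is 'Accepted' exactly when: source is not east.

Accepted, Rejected, Rejected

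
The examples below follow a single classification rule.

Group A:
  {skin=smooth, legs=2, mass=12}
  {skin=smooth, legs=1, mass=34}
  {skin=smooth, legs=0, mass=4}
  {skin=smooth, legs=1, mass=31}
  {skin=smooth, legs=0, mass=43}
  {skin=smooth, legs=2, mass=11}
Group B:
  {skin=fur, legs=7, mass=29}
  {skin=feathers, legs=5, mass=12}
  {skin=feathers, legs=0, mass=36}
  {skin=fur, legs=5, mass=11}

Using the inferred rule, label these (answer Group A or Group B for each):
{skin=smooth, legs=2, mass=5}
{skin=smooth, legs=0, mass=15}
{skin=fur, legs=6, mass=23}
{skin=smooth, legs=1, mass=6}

Group A, Group A, Group B, Group A

'Group A' ⟺ skin is smooth.
{skin=smooth, legs=2, mass=5}: skin is smooth — passes, so Group A.
{skin=smooth, legs=0, mass=15}: skin is smooth — passes, so Group A.
{skin=fur, legs=6, mass=23}: skin is fur — fails the rule, so Group B.
{skin=smooth, legs=1, mass=6}: skin is smooth — passes, so Group A.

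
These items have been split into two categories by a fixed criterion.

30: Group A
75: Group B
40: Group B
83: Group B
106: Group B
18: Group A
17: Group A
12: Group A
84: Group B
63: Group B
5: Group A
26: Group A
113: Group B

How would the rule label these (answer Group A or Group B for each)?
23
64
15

Group A, Group B, Group A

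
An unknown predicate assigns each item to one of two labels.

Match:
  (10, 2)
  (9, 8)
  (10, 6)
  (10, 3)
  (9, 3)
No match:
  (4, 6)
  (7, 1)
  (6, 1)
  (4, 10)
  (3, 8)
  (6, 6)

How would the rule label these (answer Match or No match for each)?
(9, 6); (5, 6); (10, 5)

Every 'Match' example satisfies: first ≥ 8. None of the 'No match' examples do.
(9, 6) → first 9 → Match.
(5, 6) → first 5 → No match.
(10, 5) → first 10 → Match.

Match, No match, Match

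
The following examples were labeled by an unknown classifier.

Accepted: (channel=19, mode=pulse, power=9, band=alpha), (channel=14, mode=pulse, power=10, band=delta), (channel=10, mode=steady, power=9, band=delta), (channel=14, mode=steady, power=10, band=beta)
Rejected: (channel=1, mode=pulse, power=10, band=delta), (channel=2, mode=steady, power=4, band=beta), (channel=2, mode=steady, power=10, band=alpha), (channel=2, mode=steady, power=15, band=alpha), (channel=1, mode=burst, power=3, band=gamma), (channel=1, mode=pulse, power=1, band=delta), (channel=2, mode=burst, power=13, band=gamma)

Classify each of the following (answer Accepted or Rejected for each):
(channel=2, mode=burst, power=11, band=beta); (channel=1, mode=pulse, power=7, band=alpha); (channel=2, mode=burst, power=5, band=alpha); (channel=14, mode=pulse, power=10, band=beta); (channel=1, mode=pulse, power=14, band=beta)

Rejected, Rejected, Rejected, Accepted, Rejected

A rule that fits every label: channel ≥ 10 — true of each 'Accepted' example, false of each 'Rejected' one.
(channel=2, mode=burst, power=11, band=beta) → channel = 2 → Rejected. (channel=1, mode=pulse, power=7, band=alpha) → channel = 1 → Rejected. (channel=2, mode=burst, power=5, band=alpha) → channel = 2 → Rejected. (channel=14, mode=pulse, power=10, band=beta) → channel = 14 → Accepted. (channel=1, mode=pulse, power=14, band=beta) → channel = 1 → Rejected.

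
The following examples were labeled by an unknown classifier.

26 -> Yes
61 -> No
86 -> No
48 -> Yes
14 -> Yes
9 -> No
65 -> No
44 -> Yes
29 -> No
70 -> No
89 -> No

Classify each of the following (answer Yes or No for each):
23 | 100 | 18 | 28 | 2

A rule that fits every label: even AND at most 48 — true of each 'Yes' example, false of each 'No' one.
23 → 23 is odd, 23 ≤ 48 → No. 100 → 100 is even, 100 > 48 → No. 18 → 18 is even, 18 ≤ 48 → Yes. 28 → 28 is even, 28 ≤ 48 → Yes. 2 → 2 is even, 2 ≤ 48 → Yes.

No, No, Yes, Yes, Yes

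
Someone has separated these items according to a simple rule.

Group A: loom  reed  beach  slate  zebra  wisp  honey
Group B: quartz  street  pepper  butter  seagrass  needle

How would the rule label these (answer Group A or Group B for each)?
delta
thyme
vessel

'Group A' ⟺ length ≤ 5.
delta — length 5, hence Group A.
thyme — length 5, hence Group A.
vessel — length 6, hence Group B.

Group A, Group A, Group B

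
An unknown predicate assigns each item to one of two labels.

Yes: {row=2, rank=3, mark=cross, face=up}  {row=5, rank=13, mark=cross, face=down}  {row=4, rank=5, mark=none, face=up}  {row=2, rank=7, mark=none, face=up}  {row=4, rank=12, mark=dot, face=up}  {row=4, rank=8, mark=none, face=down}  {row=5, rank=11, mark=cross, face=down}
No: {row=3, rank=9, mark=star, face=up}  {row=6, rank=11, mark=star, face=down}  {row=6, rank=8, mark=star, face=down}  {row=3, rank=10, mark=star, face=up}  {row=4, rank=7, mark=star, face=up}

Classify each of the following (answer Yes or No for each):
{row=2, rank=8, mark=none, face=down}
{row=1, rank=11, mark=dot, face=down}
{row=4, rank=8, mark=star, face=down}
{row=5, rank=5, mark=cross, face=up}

Yes, Yes, No, Yes

The pattern is that an item is 'Yes' exactly when: mark is not star.
Yes: {row=2, rank=8, mark=none, face=down}, since mark is none.
Yes: {row=1, rank=11, mark=dot, face=down}, since mark is dot.
No: {row=4, rank=8, mark=star, face=down}, since mark is star.
Yes: {row=5, rank=5, mark=cross, face=up}, since mark is cross.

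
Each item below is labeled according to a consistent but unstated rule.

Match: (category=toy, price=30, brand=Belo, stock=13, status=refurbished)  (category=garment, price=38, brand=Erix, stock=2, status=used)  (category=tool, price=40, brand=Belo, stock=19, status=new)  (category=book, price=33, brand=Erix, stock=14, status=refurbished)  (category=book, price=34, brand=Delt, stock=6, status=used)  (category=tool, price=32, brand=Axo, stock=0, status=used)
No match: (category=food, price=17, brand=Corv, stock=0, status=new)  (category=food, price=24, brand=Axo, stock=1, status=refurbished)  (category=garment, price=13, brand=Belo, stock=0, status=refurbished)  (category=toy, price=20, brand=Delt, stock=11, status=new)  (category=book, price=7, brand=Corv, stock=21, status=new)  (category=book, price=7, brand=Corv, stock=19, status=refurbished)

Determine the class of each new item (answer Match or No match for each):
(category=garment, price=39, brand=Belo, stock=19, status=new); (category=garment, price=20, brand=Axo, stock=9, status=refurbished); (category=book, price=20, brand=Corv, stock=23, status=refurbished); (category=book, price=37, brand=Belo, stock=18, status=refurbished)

Match, No match, No match, Match

The common property of the 'Match' items is: price ≥ 30. No 'No match' item has it.
(category=garment, price=39, brand=Belo, stock=19, status=new): price = 39, has this property → Match.
(category=garment, price=20, brand=Axo, stock=9, status=refurbished): price = 20, does not pass → No match.
(category=book, price=20, brand=Corv, stock=23, status=refurbished): price = 20, does not pass → No match.
(category=book, price=37, brand=Belo, stock=18, status=refurbished): price = 37, has this property → Match.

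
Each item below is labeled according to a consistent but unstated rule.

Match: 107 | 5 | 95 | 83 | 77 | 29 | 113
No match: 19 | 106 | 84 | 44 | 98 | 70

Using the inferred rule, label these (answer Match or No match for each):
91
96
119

The pattern is that an item is 'Match' exactly when: ≡ 5 (mod 6).

No match, No match, Match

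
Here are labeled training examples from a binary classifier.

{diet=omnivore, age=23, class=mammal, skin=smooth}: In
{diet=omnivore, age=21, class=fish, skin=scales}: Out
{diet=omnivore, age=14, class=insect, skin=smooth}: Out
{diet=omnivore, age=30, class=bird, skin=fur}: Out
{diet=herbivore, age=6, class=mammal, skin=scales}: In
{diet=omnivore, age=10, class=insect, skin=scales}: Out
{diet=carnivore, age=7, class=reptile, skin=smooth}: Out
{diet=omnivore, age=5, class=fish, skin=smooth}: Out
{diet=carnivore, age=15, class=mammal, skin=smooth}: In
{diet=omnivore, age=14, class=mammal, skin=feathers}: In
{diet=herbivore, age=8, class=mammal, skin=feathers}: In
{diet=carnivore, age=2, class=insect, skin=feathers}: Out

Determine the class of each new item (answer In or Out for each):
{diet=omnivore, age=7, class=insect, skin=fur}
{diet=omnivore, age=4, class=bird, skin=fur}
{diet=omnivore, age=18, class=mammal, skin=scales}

All 'In' examples share one property — class is mammal — and every 'Out' example lacks it.

Out, Out, In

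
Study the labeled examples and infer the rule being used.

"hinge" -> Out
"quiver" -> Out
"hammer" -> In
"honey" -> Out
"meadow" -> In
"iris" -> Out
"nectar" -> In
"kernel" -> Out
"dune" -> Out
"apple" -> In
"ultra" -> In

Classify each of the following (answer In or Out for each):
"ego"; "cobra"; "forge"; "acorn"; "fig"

Out, In, Out, In, Out

The classifier is using: contains 'a'.
"ego" → no 'a' → Out. "cobra" → has 'a' → In. "forge" → no 'a' → Out. "acorn" → has 'a' → In. "fig" → no 'a' → Out.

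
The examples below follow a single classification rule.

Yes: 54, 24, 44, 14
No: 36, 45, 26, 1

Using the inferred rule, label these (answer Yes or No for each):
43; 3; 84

The classifier is using: ends in digit 4.
43: last digit 3 — does not pass, so No.
3: last digit 3 — does not pass, so No.
84: last digit 4 — matches, so Yes.

No, No, Yes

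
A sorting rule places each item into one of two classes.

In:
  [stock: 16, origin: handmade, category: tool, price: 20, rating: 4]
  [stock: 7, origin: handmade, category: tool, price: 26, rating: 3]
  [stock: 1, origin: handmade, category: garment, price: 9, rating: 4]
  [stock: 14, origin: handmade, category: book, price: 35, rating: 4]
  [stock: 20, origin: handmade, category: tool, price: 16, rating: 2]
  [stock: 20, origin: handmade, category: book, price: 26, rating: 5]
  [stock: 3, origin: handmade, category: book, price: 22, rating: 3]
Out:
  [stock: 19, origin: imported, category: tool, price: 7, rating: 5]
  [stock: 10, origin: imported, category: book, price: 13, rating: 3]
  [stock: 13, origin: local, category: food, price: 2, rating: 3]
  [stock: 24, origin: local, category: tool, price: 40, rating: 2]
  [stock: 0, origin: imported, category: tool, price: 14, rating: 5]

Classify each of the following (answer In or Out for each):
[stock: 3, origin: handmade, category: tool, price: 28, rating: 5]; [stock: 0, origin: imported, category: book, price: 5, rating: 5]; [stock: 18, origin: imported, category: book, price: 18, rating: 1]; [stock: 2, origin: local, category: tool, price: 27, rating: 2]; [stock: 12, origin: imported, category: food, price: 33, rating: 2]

The distinguishing property — origin is handmade — holds for all the 'In' cases and none of the 'Out' cases.
[stock: 3, origin: handmade, category: tool, price: 28, rating: 5]: In (origin is handmade).
[stock: 0, origin: imported, category: book, price: 5, rating: 5]: Out (origin is imported).
[stock: 18, origin: imported, category: book, price: 18, rating: 1]: Out (origin is imported).
[stock: 2, origin: local, category: tool, price: 27, rating: 2]: Out (origin is local).
[stock: 12, origin: imported, category: food, price: 33, rating: 2]: Out (origin is imported).

In, Out, Out, Out, Out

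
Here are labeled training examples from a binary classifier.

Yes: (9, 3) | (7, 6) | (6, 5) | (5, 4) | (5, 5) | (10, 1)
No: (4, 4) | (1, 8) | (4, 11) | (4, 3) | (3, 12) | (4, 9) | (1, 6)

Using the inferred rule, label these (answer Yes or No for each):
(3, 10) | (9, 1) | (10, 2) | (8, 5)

No, Yes, Yes, Yes

The rule appears to be: first ≥ 5.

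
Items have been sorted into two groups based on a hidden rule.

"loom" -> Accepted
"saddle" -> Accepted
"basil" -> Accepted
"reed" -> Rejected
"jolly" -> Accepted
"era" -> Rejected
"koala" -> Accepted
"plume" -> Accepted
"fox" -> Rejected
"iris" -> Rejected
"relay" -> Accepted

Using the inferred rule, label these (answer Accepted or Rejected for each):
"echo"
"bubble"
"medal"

Rejected, Accepted, Accepted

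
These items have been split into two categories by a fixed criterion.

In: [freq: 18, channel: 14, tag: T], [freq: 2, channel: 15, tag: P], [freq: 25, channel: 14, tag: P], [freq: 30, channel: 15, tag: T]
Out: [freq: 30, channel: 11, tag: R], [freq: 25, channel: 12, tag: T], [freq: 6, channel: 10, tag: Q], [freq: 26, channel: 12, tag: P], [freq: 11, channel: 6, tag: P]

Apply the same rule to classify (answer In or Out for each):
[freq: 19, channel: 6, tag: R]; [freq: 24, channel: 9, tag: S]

One predicate separates the groups cleanly: channel ≥ 14.

Out, Out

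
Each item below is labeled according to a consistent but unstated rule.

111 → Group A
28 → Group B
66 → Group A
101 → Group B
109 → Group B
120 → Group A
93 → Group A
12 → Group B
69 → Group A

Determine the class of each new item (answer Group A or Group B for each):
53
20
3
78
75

The rule appears to be: multiple of 3 AND at least 28.
53 — 53 = 3·17 + 2, 53 ≥ 28, hence Group B.
20 — 20 = 3·6 + 2, 20 < 28, hence Group B.
3 — 3 = 3·1, 3 < 28, hence Group B.
78 — 78 = 3·26, 78 ≥ 28, hence Group A.
75 — 75 = 3·25, 75 ≥ 28, hence Group A.

Group B, Group B, Group B, Group A, Group A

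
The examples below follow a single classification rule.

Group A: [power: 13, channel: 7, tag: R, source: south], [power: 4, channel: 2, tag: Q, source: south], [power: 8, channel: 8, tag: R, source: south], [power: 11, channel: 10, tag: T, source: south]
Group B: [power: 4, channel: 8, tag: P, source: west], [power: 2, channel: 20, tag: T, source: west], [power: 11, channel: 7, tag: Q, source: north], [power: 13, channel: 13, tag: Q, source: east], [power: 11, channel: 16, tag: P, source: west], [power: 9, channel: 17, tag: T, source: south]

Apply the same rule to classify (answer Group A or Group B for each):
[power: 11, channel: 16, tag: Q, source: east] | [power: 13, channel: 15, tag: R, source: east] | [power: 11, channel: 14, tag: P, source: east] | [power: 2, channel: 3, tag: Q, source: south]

The rule appears to be: source is south AND channel ≤ 10.
[power: 11, channel: 16, tag: Q, source: east]: Group B (source is east, channel = 16).
[power: 13, channel: 15, tag: R, source: east]: Group B (source is east, channel = 15).
[power: 11, channel: 14, tag: P, source: east]: Group B (source is east, channel = 14).
[power: 2, channel: 3, tag: Q, source: south]: Group A (source is south, channel = 3).

Group B, Group B, Group B, Group A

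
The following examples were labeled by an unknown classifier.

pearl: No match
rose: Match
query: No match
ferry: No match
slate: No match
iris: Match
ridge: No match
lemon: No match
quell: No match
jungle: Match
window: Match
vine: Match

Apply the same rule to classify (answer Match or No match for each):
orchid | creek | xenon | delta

Match, No match, No match, No match

The pattern is that an item is 'Match' exactly when: even length.
orchid: length 6, qualifies → Match.
creek: length 5, doesn't qualify → No match.
xenon: length 5, doesn't qualify → No match.
delta: length 5, doesn't qualify → No match.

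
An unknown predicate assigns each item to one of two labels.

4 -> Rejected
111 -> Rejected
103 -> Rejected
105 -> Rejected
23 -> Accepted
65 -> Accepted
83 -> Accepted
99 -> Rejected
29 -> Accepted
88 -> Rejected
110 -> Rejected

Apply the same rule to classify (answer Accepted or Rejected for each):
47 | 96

Accepted, Rejected

Rule: ≡ 5 (mod 6). This holds for each 'Accepted' example and fails for each 'Rejected' one.
47 — 47 mod 6 = 5, hence Accepted.
96 — 96 mod 6 = 0, hence Rejected.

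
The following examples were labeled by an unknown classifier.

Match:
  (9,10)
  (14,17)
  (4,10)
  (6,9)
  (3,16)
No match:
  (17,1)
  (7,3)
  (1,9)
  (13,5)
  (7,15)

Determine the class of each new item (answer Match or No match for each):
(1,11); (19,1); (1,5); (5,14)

'Match' ⟺ product is even.

No match, No match, No match, Match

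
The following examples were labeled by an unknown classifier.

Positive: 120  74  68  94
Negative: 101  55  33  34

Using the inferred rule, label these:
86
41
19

Positive, Negative, Negative

'Positive' ⟺ even AND at least 55.
86: 86 is even, 86 ≥ 55 — has this property, so Positive.
41: 41 is odd, 41 < 55 — fails this test, so Negative.
19: 19 is odd, 19 < 55 — fails this test, so Negative.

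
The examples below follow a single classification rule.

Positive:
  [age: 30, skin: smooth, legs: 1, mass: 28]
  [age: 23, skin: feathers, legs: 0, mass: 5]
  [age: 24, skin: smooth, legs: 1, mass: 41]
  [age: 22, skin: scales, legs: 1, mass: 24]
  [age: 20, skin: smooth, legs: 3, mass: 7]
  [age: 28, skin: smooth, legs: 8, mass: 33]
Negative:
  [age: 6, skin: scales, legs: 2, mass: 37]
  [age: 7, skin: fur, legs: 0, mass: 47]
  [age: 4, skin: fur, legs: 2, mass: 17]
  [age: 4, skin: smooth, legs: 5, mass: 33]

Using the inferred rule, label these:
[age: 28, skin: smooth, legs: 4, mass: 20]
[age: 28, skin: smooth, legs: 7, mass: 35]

Positive, Positive

'Positive' ⟺ age ≥ 20.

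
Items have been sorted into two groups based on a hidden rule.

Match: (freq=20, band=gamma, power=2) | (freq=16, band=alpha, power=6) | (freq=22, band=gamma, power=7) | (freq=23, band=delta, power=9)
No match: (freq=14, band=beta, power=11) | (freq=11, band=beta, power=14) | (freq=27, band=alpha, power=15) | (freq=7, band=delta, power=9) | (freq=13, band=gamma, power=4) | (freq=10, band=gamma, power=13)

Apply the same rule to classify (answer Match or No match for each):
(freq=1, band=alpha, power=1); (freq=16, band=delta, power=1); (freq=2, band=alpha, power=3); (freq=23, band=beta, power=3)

Rule: freq ≥ 14 AND power ≤ 9. This holds for each 'Match' example and fails for each 'No match' one.
(freq=1, band=alpha, power=1): freq = 1, power = 1, fails the rule → No match. (freq=16, band=delta, power=1): freq = 16, power = 1, satisfies this → Match. (freq=2, band=alpha, power=3): freq = 2, power = 3, fails the rule → No match. (freq=23, band=beta, power=3): freq = 23, power = 3, satisfies this → Match.

No match, Match, No match, Match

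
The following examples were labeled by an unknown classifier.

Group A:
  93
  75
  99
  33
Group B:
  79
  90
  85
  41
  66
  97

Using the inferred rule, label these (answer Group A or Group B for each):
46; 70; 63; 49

Group B, Group B, Group A, Group B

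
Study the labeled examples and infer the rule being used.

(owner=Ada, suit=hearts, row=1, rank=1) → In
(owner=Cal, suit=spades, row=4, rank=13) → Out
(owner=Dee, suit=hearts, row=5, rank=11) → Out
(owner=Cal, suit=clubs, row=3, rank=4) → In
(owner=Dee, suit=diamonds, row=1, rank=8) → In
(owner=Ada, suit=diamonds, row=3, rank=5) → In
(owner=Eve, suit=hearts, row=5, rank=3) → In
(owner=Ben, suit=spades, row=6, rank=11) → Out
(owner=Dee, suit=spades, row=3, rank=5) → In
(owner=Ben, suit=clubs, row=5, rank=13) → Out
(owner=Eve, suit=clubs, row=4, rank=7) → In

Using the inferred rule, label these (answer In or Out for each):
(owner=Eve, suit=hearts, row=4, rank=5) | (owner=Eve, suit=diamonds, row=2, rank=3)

In, In

All 'In' examples share one property — rank ≤ 8 — and every 'Out' example lacks it.
(owner=Eve, suit=hearts, row=4, rank=5): rank = 5 — qualifies, so In. (owner=Eve, suit=diamonds, row=2, rank=3): rank = 3 — qualifies, so In.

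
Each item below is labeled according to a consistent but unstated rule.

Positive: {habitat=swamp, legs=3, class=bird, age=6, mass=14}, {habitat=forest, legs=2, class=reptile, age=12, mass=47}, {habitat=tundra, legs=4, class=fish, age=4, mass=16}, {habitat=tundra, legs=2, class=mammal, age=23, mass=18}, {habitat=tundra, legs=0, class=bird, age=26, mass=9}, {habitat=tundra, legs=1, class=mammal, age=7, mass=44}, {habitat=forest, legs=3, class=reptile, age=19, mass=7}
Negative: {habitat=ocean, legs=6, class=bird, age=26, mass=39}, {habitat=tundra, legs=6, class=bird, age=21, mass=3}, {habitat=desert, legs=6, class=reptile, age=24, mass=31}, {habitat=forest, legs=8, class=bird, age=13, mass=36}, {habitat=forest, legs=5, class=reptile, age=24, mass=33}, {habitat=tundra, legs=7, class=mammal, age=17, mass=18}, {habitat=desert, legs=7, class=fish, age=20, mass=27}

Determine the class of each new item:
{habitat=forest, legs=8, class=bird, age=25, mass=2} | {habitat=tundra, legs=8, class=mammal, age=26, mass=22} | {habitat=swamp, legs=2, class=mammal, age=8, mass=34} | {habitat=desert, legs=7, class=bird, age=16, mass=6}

Negative, Negative, Positive, Negative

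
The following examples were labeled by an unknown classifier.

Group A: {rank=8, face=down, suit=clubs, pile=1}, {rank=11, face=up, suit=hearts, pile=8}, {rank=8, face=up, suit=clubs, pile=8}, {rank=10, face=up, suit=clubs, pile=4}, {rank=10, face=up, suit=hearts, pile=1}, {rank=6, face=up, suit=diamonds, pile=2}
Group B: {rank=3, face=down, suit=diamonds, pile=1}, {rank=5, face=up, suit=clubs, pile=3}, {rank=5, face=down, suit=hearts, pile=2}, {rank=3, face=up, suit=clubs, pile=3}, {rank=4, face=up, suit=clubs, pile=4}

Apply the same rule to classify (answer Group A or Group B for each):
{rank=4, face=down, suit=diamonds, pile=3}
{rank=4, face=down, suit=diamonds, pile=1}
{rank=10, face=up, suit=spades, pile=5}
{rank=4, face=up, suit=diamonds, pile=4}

Group B, Group B, Group A, Group B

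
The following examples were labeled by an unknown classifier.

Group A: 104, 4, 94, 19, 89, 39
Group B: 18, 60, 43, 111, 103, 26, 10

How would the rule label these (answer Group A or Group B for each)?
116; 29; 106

Group B, Group A, Group B

One predicate separates the groups cleanly: ≡ 4 (mod 5).
116: 116 mod 5 = 1 — doesn't match, so Group B.
29: 29 mod 5 = 4 — meets the rule, so Group A.
106: 106 mod 5 = 1 — doesn't match, so Group B.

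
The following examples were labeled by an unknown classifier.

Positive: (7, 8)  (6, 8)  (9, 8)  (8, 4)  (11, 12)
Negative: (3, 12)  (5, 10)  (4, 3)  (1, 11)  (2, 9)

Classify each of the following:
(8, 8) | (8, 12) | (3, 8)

Every 'Positive' example satisfies: first ≥ 6. None of the 'Negative' examples do.
(8, 8): first 8 — passes, so Positive. (8, 12): first 8 — passes, so Positive. (3, 8): first 3 — does not satisfy this, so Negative.

Positive, Positive, Negative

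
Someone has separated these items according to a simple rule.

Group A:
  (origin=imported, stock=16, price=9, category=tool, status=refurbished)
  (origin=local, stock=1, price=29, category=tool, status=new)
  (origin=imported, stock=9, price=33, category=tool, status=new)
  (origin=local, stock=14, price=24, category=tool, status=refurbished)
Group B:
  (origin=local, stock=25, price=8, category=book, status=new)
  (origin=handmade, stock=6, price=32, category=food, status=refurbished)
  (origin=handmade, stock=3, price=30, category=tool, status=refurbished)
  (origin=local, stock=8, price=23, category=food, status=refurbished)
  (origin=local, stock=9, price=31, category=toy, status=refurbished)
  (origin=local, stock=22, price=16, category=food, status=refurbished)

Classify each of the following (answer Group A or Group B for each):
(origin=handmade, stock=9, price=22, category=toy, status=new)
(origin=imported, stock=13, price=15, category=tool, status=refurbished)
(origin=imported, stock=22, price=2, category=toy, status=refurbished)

Group B, Group A, Group B

The rule appears to be: category is tool AND stock ≠ 3.
Group B: (origin=handmade, stock=9, price=22, category=toy, status=new), since category is toy, stock = 9.
Group A: (origin=imported, stock=13, price=15, category=tool, status=refurbished), since category is tool, stock = 13.
Group B: (origin=imported, stock=22, price=2, category=toy, status=refurbished), since category is toy, stock = 22.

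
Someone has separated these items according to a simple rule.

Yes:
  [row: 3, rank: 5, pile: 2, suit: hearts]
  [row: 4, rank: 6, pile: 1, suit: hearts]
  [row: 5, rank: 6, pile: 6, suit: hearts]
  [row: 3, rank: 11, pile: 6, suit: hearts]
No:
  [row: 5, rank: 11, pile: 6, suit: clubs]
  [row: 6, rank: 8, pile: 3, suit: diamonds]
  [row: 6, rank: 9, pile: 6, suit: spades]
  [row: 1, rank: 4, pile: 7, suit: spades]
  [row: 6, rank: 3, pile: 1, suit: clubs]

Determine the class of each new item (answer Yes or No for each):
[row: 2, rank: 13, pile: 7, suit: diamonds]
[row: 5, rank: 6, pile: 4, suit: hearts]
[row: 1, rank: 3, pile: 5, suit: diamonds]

No, Yes, No

Rule: suit is hearts. This holds for each 'Yes' example and fails for each 'No' one.
[row: 2, rank: 13, pile: 7, suit: diamonds]: suit is diamonds — fails this test, so No.
[row: 5, rank: 6, pile: 4, suit: hearts]: suit is hearts — qualifies, so Yes.
[row: 1, rank: 3, pile: 5, suit: diamonds]: suit is diamonds — fails this test, so No.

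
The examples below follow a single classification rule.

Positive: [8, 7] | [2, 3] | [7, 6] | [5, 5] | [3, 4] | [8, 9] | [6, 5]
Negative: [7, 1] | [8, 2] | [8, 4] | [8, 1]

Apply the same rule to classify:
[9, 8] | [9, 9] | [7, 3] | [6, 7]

Positive, Positive, Negative, Positive

The pattern is that an item is 'Positive' exactly when: |first − second| ≤ 1.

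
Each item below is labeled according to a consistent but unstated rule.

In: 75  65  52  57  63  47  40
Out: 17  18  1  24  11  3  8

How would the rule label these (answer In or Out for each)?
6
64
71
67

Out, In, In, In

Rule: at least 40. This holds for each 'In' example and fails for each 'Out' one.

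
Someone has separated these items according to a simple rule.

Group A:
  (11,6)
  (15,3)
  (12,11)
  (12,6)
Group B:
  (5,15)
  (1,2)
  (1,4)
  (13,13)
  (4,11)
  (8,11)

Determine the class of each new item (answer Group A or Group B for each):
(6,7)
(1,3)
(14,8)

Group B, Group B, Group A

Looking at the examples, the only property every 'Group A' case has and every 'Group B' case lacks is: first > second.
(6,7): Group B (6 < 7).
(1,3): Group B (1 < 3).
(14,8): Group A (14 > 8).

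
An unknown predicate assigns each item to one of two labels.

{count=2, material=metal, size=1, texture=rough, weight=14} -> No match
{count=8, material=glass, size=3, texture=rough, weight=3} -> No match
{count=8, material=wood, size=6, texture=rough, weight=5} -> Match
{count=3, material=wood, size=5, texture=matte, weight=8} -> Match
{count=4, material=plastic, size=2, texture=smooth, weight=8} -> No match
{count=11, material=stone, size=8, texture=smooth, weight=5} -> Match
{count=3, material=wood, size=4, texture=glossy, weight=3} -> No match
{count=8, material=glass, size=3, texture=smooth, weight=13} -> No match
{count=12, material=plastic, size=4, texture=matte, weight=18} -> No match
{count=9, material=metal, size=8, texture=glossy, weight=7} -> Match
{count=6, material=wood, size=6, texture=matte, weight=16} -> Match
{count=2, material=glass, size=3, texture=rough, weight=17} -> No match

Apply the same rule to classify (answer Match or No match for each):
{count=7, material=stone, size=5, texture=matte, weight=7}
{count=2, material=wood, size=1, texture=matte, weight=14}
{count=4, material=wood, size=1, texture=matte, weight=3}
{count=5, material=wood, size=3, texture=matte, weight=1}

The rule appears to be: size ≥ 5.

Match, No match, No match, No match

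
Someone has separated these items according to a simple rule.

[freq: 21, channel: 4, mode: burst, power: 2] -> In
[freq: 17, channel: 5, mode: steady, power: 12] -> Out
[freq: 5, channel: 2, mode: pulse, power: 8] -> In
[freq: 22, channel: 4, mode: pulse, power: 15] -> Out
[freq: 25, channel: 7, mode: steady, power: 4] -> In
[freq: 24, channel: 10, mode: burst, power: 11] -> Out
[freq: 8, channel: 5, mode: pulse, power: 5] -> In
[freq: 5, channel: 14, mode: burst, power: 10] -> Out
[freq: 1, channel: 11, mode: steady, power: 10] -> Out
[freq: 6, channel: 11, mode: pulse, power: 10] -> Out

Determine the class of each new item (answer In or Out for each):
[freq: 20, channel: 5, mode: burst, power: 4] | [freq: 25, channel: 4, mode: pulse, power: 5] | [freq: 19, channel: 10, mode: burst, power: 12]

In, In, Out

The distinguishing property — power ≤ 8 — holds for all the 'In' cases and none of the 'Out' cases.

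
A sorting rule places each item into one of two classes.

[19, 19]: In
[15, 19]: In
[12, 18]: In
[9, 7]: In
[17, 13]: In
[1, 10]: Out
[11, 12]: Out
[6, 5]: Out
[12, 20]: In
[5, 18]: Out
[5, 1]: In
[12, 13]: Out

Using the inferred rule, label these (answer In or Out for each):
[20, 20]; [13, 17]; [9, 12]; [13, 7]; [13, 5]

Checking candidate rules against both groups, what survives is: sum is even.
In: [20, 20], since 20+20 = 40.
In: [13, 17], since 13+17 = 30.
Out: [9, 12], since 9+12 = 21.
In: [13, 7], since 13+7 = 20.
In: [13, 5], since 13+5 = 18.

In, In, Out, In, In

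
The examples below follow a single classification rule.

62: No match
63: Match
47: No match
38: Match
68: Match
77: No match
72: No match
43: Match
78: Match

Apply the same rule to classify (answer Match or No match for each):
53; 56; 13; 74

Match, No match, Match, No match

Every 'Match' example satisfies: ≡ 3 (mod 5). None of the 'No match' examples do.
53: 53 mod 5 = 3, has this property → Match. 56: 56 mod 5 = 1, doesn't qualify → No match. 13: 13 mod 5 = 3, has this property → Match. 74: 74 mod 5 = 4, doesn't qualify → No match.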